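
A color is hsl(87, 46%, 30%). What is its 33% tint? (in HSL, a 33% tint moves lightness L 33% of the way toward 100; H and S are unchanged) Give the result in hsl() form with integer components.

hsl(87, 46%, 53%)

L moves 33% from 30 toward 100: 30 + 23.1 = 53.1 → 53.
H and S are unchanged.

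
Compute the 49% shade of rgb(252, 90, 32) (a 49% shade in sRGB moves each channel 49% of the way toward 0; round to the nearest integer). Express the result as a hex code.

Lerp each channel 49% toward 0:
  R: 252 + 0.49×(0−252) = 252 − 123.48 = 128.52 → 129
  G: 90 − 44.1 = 45.9 → 46
  B: 32 − 15.68 = 16.32 → 16
rgb(129, 46, 16) = #812e10.

#812e10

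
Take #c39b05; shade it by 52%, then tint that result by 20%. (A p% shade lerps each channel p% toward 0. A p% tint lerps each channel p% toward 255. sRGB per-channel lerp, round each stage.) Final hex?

#7e6e35

#c39b05 is rgb(195, 155, 5).
A 52% shade moves each channel 52% toward 0:
  R: 195 − 101.4 = 93.6 → 94
  G: 155 + 0.52×(0−155) = 155 − 80.6 = 74.4 → 74
  B: 5 + 0.52×(0−5) = 5 − 2.6 = 2.4 → 2
After the shade: rgb(94, 74, 2) = #5e4a02.
Lerp each channel 20% toward 255:
  R: 94 + 32.2 = 126.2 → 126
  G: 74 + 36.2 = 110.2 → 110
  B: 2 + 0.2×(255−2) = 2 + 50.6 = 52.6 → 53
rgb(126, 110, 53) = #7e6e35.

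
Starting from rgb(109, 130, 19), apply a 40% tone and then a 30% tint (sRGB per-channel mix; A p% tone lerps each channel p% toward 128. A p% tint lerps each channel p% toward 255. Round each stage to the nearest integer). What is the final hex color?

Lerp each channel 40% toward 128:
  R: 109 + 7.6 = 116.6 → 117
  G: 130 + 0.4×(128−130) = 130 − 0.8 = 129.2 → 129
  B: 19 + 0.4×(128−19) = 19 + 43.6 = 62.6 → 63
After the tone: rgb(117, 129, 63) = #75813F.
Lerp each channel 30% toward 255:
  R: 117 + 41.4 = 158.4 → 158
  G: 129 + 0.3×(255−129) = 129 + 37.8 = 166.8 → 167
  B: 63 + 0.3×(255−63) = 63 + 57.6 = 120.6 → 121
rgb(158, 167, 121) = #9EA779.

#9EA779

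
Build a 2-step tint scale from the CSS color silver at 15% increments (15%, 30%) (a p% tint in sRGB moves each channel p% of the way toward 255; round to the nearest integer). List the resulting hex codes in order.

#C9C9C9, #D3D3D3

CSS silver is rgb(192, 192, 192).
15%: (192 + 9.45 = 201.45→201, 192 + 9.45 = 201.45→201, 192 + 9.45 = 201.45→201) → #C9C9C9
30%: (192 + 18.9 = 210.9→211, 192 + 18.9 = 210.9→211, 192 + 18.9 = 210.9→211) → #D3D3D3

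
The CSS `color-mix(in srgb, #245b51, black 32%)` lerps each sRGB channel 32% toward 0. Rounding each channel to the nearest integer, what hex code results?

#183e37

#245b51 is rgb(36, 91, 81).
A 32% shade moves each channel 32% toward 0:
  R: 36 − 11.52 = 24.48 → 24
  G: 91 + 0.32×(0−91) = 91 − 29.12 = 61.88 → 62
  B: 81 + 0.32×(0−81) = 81 − 25.92 = 55.08 → 55
rgb(24, 62, 55) = #183e37.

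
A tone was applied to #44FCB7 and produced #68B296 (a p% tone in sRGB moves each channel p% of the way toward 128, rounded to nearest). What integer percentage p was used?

#44FCB7 is rgb(68, 252, 183); #68B296 is rgb(104, 178, 150).
On the G channel (widest range): 178 ≈ 252 + (p/100)(128 − 252), so p ≈ 100×(178 − 252)/(128 − 252) = -7400/-124 = 59.68.
p = 60 reproduces all three channels after rounding.

60%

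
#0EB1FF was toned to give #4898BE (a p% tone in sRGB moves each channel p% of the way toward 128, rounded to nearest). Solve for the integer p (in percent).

51%

#0EB1FF is rgb(14, 177, 255); #4898BE is rgb(72, 152, 190).
On the B channel (widest range): 190 ≈ 255 + (p/100)(128 − 255), so p ≈ 100×(190 − 255)/(128 − 255) = -6500/-127 = 51.18.
p = 51 reproduces all three channels after rounding.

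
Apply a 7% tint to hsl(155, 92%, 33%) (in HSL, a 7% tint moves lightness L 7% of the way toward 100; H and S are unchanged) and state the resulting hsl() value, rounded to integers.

hsl(155, 92%, 38%)

L moves 7% from 33 toward 100: 33 + 4.69 = 37.69 → 38.
H and S are unchanged.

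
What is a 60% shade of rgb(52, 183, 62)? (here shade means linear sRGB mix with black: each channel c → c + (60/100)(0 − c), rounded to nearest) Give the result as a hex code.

A 60% shade moves each channel 60% toward 0:
  R: 52 + 0.6×(0−52) = 52 − 31.2 = 20.8 → 21
  G: 183 + 0.6×(0−183) = 183 − 109.8 = 73.2 → 73
  B: 62 + 0.6×(0−62) = 62 − 37.2 = 24.8 → 25
rgb(21, 73, 25) = #154919.

#154919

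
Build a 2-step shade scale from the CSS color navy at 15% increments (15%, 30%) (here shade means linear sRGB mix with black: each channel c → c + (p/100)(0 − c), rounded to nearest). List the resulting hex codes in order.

CSS navy is rgb(0, 0, 128).
15%: (0→0, 0→0, 128 − 19.2 = 108.8→109) → #00006D
30%: (0→0, 0→0, 128 − 38.4 = 89.6→90) → #00005A

#00006D, #00005A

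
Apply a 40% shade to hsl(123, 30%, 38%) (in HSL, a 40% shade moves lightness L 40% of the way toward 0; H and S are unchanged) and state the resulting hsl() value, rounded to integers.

hsl(123, 30%, 23%)

L moves 40% from 38 toward 0: 38 − 15.2 = 22.8 → 23.
H and S are unchanged.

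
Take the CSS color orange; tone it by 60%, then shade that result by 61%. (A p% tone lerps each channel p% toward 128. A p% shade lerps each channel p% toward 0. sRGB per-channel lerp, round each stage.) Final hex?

CSS orange is rgb(255, 165, 0).
Lerp each channel 60% toward 128:
  R: 255 − 76.2 = 178.8 → 179
  G: 165 − 22.2 = 142.8 → 143
  B: 0 + 76.8 = 76.8 → 77
After the tone: rgb(179, 143, 77) = #B38F4D.
Lerp each channel 61% toward 0:
  R: 179 + 0.61×(0−179) = 179 − 109.19 = 69.81 → 70
  G: 143 − 87.23 = 55.77 → 56
  B: 77 + 0.61×(0−77) = 77 − 46.97 = 30.03 → 30
rgb(70, 56, 30) = #46381E.

#46381E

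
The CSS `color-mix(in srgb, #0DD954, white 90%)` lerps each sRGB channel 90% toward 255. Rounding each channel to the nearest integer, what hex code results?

#0DD954 is rgb(13, 217, 84).
Per channel, c → c + 0.9(255 − c):
  R: 13 + 217.8 = 230.8 → 231
  G: 217 + 0.9×(255−217) = 217 + 34.2 = 251.2 → 251
  B: 84 + 153.9 = 237.9 → 238
rgb(231, 251, 238) = #E7FBEE.

#E7FBEE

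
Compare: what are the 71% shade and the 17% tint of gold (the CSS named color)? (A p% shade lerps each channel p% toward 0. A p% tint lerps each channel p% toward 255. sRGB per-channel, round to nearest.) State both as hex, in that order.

CSS gold is rgb(255, 215, 0).
71% shade:
  R: 255 + 0.71×(0−255) = 255 − 181.05 = 73.95 → 74
  G: 215 − 152.65 = 62.35 → 62
  B: 0 + 0.71×(0−0) = 0 + 0 = 0 → 0
  → #4A3E00
17% tint:
  R: 255 + 0.17×(255−255) = 255 + 0 = 255 → 255
  G: 215 + 0.17×(255−215) = 215 + 6.8 = 221.8 → 222
  B: 0 + 0.17×(255−0) = 0 + 43.35 = 43.35 → 43
  → #FFDE2B

#4A3E00, #FFDE2B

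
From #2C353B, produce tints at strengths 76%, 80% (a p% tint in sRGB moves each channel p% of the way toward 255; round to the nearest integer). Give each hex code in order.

#2C353B is rgb(44, 53, 59).
76%: (44 + 160.36 = 204.36→204, 53 + 153.52 = 206.52→207, 59 + 148.96 = 207.96→208) → #CCCFD0
80%: (44 + 168.8 = 212.8→213, 53 + 161.6 = 214.6→215, 59 + 156.8 = 215.8→216) → #D5D7D8

#CCCFD0, #D5D7D8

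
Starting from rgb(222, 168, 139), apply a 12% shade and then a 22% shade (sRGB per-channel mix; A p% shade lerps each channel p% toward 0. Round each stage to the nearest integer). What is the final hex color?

#98735F

Lerp each channel 12% toward 0:
  R: 222 + 0.12×(0−222) = 222 − 26.64 = 195.36 → 195
  G: 168 − 20.16 = 147.84 → 148
  B: 139 − 16.68 = 122.32 → 122
After the shade: rgb(195, 148, 122) = #C3947A.
A 22% shade moves each channel 22% toward 0:
  R: 195 − 42.9 = 152.1 → 152
  G: 148 − 32.56 = 115.44 → 115
  B: 122 − 26.84 = 95.16 → 95
rgb(152, 115, 95) = #98735F.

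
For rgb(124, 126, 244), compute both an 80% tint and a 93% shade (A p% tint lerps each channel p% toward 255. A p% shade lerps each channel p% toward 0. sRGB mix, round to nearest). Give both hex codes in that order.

#E5E5FD, #090911

80% tint:
  R: 124 + 0.8×(255−124) = 124 + 104.8 = 228.8 → 229
  G: 126 + 0.8×(255−126) = 126 + 103.2 = 229.2 → 229
  B: 244 + 0.8×(255−244) = 244 + 8.8 = 252.8 → 253
  → #E5E5FD
93% shade:
  R: 124 − 115.32 = 8.68 → 9
  G: 126 − 117.18 = 8.82 → 9
  B: 244 + 0.93×(0−244) = 244 − 226.92 = 17.08 → 17
  → #090911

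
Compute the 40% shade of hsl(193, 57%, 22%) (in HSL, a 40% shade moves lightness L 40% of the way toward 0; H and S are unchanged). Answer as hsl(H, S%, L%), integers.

hsl(193, 57%, 13%)

L moves 40% from 22 toward 0: 22 − 8.8 = 13.2 → 13.
H and S are unchanged.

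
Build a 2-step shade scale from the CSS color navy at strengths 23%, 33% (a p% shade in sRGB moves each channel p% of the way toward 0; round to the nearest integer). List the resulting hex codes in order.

#000063, #000056

CSS navy is rgb(0, 0, 128).
23%: (0→0, 0→0, 128 − 29.44 = 98.56→99) → #000063
33%: (0→0, 0→0, 128 − 42.24 = 85.76→86) → #000056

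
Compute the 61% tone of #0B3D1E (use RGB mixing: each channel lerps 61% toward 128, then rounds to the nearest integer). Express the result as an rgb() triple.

rgb(82, 102, 90)

#0B3D1E is rgb(11, 61, 30).
Per channel, c → c + 0.61(128 − c):
  R: 11 + 0.61×(128−11) = 11 + 71.37 = 82.37 → 82
  G: 61 + 40.87 = 101.87 → 102
  B: 30 + 59.78 = 89.78 → 90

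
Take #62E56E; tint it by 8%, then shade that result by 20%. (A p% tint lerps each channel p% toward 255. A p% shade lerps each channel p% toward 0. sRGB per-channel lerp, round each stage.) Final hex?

#59B962

#62E56E is rgb(98, 229, 110).
Per channel, c → c + 0.08(255 − c):
  R: 98 + 12.56 = 110.56 → 111
  G: 229 + 2.08 = 231.08 → 231
  B: 110 + 11.6 = 121.6 → 122
After the tint: rgb(111, 231, 122) = #6FE77A.
Per channel, c → c + 0.2(0 − c):
  R: 111 + 0.2×(0−111) = 111 − 22.2 = 88.8 → 89
  G: 231 − 46.2 = 184.8 → 185
  B: 122 + 0.2×(0−122) = 122 − 24.4 = 97.6 → 98
rgb(89, 185, 98) = #59B962.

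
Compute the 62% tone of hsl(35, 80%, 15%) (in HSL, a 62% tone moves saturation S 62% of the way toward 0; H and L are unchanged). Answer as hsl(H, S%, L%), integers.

S moves 62% from 80 toward 0: 80 − 49.6 = 30.4 → 30.
H and L are unchanged.

hsl(35, 30%, 15%)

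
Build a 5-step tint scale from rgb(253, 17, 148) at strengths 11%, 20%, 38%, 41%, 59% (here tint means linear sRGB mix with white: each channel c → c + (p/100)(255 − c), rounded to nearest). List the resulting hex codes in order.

11%: (253→253, 17 + 26.18 = 43.18→43, 148 + 11.77 = 159.77→160) → #FD2BA0
20%: (253→253, 17 + 47.6 = 64.6→65, 148 + 21.4 = 169.4→169) → #FD41A9
38%: (253 + 0.76 = 253.76→254, 17 + 90.44 = 107.44→107, 148 + 40.66 = 188.66→189) → #FE6BBD
41%: (253 + 0.82 = 253.82→254, 17 + 97.58 = 114.58→115, 148 + 43.87 = 191.87→192) → #FE73C0
59%: (253 + 1.18 = 254.18→254, 17 + 140.42 = 157.42→157, 148 + 63.13 = 211.13→211) → #FE9DD3

#FD2BA0, #FD41A9, #FE6BBD, #FE73C0, #FE9DD3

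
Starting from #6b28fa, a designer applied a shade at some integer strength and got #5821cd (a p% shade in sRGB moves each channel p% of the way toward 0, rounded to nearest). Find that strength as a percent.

#6b28fa is rgb(107, 40, 250); #5821cd is rgb(88, 33, 205).
On the B channel (widest range): 205 ≈ 250 + (p/100)(0 − 250), so p ≈ 100×(205 − 250)/(0 − 250) = -4500/-250 = 18.00.
p = 18 reproduces all three channels after rounding.

18%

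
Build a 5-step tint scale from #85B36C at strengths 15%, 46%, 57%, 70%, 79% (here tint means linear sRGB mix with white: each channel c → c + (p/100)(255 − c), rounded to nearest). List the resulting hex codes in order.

#85B36C is rgb(133, 179, 108).
15%: (133 + 18.3 = 151.3→151, 179 + 11.4 = 190.4→190, 108 + 22.05 = 130.05→130) → #97BE82
46%: (133 + 56.12 = 189.12→189, 179 + 34.96 = 213.96→214, 108 + 67.62 = 175.62→176) → #BDD6B0
57%: (133 + 69.54 = 202.54→203, 179 + 43.32 = 222.32→222, 108 + 83.79 = 191.79→192) → #CBDEC0
70%: (133 + 85.4 = 218.4→218, 179 + 53.2 = 232.2→232, 108 + 102.9 = 210.9→211) → #DAE8D3
79%: (133 + 96.38 = 229.38→229, 179 + 60.04 = 239.04→239, 108 + 116.13 = 224.13→224) → #E5EFE0

#97BE82, #BDD6B0, #CBDEC0, #DAE8D3, #E5EFE0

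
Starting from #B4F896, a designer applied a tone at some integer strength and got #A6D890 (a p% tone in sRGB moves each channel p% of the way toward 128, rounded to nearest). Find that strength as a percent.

#B4F896 is rgb(180, 248, 150); #A6D890 is rgb(166, 216, 144).
On the G channel (widest range): 216 ≈ 248 + (p/100)(128 − 248), so p ≈ 100×(216 − 248)/(128 − 248) = -3200/-120 = 26.67.
p = 27 reproduces all three channels after rounding.

27%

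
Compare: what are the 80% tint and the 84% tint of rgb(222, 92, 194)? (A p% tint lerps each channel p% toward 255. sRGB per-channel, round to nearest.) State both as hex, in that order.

80% tint:
  R: 222 + 0.8×(255−222) = 222 + 26.4 = 248.4 → 248
  G: 92 + 130.4 = 222.4 → 222
  B: 194 + 48.8 = 242.8 → 243
  → #f8def3
84% tint:
  R: 222 + 0.84×(255−222) = 222 + 27.72 = 249.72 → 250
  G: 92 + 136.92 = 228.92 → 229
  B: 194 + 51.24 = 245.24 → 245
  → #fae5f5

#f8def3, #fae5f5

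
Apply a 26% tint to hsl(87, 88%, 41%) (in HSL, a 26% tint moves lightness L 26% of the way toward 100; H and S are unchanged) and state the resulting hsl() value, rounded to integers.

hsl(87, 88%, 56%)

L moves 26% from 41 toward 100: 41 + 15.34 = 56.34 → 56.
H and S are unchanged.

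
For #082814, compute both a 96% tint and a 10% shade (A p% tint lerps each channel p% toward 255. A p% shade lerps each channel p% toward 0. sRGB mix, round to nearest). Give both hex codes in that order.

#082814 is rgb(8, 40, 20).
96% tint:
  R: 8 + 237.12 = 245.12 → 245
  G: 40 + 206.4 = 246.4 → 246
  B: 20 + 0.96×(255−20) = 20 + 225.6 = 245.6 → 246
  → #f5f6f6
10% shade:
  R: 8 − 0.8 = 7.2 → 7
  G: 40 − 4 = 36 → 36
  B: 20 − 2 = 18 → 18
  → #072412

#f5f6f6, #072412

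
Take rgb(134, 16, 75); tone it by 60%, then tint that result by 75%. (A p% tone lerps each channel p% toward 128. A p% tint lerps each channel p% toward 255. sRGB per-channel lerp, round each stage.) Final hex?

Lerp each channel 60% toward 128:
  R: 134 − 3.6 = 130.4 → 130
  G: 16 + 67.2 = 83.2 → 83
  B: 75 + 0.6×(128−75) = 75 + 31.8 = 106.8 → 107
After the tone: rgb(130, 83, 107) = #82536B.
Per channel, c → c + 0.75(255 − c):
  R: 130 + 0.75×(255−130) = 130 + 93.75 = 223.75 → 224
  G: 83 + 129 = 212 → 212
  B: 107 + 111 = 218 → 218
rgb(224, 212, 218) = #E0D4DA.

#E0D4DA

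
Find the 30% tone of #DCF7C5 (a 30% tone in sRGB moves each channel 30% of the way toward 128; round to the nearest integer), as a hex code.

#DCF7C5 is rgb(220, 247, 197).
A 30% tone moves each channel 30% toward 128:
  R: 220 − 27.6 = 192.4 → 192
  G: 247 + 0.3×(128−247) = 247 − 35.7 = 211.3 → 211
  B: 197 + 0.3×(128−197) = 197 − 20.7 = 176.3 → 176
rgb(192, 211, 176) = #C0D3B0.

#C0D3B0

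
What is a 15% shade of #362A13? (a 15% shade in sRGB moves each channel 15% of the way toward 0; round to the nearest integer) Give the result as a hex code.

#362A13 is rgb(54, 42, 19).
Lerp each channel 15% toward 0:
  R: 54 − 8.1 = 45.9 → 46
  G: 42 + 0.15×(0−42) = 42 − 6.3 = 35.7 → 36
  B: 19 − 2.85 = 16.15 → 16
rgb(46, 36, 16) = #2E2410.

#2E2410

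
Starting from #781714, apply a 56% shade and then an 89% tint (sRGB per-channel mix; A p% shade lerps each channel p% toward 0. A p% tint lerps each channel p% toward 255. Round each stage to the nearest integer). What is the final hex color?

#781714 is rgb(120, 23, 20).
Per channel, c → c + 0.56(0 − c):
  R: 120 + 0.56×(0−120) = 120 − 67.2 = 52.8 → 53
  G: 23 + 0.56×(0−23) = 23 − 12.88 = 10.12 → 10
  B: 20 + 0.56×(0−20) = 20 − 11.2 = 8.8 → 9
After the shade: rgb(53, 10, 9) = #350A09.
Lerp each channel 89% toward 255:
  R: 53 + 179.78 = 232.78 → 233
  G: 10 + 0.89×(255−10) = 10 + 218.05 = 228.05 → 228
  B: 9 + 218.94 = 227.94 → 228
rgb(233, 228, 228) = #E9E4E4.

#E9E4E4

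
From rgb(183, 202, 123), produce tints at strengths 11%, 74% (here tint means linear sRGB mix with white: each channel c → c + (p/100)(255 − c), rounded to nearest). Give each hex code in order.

11%: (183 + 7.92 = 190.92→191, 202 + 5.83 = 207.83→208, 123 + 14.52 = 137.52→138) → #bfd08a
74%: (183 + 53.28 = 236.28→236, 202 + 39.22 = 241.22→241, 123 + 97.68 = 220.68→221) → #ecf1dd

#bfd08a, #ecf1dd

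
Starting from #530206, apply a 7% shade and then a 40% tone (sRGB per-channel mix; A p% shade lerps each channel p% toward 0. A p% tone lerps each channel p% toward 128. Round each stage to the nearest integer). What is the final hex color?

#530206 is rgb(83, 2, 6).
A 7% shade moves each channel 7% toward 0:
  R: 83 − 5.81 = 77.19 → 77
  G: 2 − 0.14 = 1.86 → 2
  B: 6 − 0.42 = 5.58 → 6
After the shade: rgb(77, 2, 6) = #4D0206.
A 40% tone moves each channel 40% toward 128:
  R: 77 + 0.4×(128−77) = 77 + 20.4 = 97.4 → 97
  G: 2 + 0.4×(128−2) = 2 + 50.4 = 52.4 → 52
  B: 6 + 0.4×(128−6) = 6 + 48.8 = 54.8 → 55
rgb(97, 52, 55) = #613437.

#613437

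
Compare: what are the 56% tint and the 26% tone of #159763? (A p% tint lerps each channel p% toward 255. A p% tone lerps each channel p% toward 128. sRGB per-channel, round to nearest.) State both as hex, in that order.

#159763 is rgb(21, 151, 99).
56% tint:
  R: 21 + 0.56×(255−21) = 21 + 131.04 = 152.04 → 152
  G: 151 + 0.56×(255−151) = 151 + 58.24 = 209.24 → 209
  B: 99 + 0.56×(255−99) = 99 + 87.36 = 186.36 → 186
  → #98d1ba
26% tone:
  R: 21 + 0.26×(128−21) = 21 + 27.82 = 48.82 → 49
  G: 151 + 0.26×(128−151) = 151 − 5.98 = 145.02 → 145
  B: 99 + 7.54 = 106.54 → 107
  → #31916b

#98d1ba, #31916b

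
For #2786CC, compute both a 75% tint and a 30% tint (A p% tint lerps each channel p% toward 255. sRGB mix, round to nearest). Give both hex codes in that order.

#C9E1F2, #68AADB

#2786CC is rgb(39, 134, 204).
75% tint:
  R: 39 + 0.75×(255−39) = 39 + 162 = 201 → 201
  G: 134 + 90.75 = 224.75 → 225
  B: 204 + 38.25 = 242.25 → 242
  → #C9E1F2
30% tint:
  R: 39 + 0.3×(255−39) = 39 + 64.8 = 103.8 → 104
  G: 134 + 36.3 = 170.3 → 170
  B: 204 + 0.3×(255−204) = 204 + 15.3 = 219.3 → 219
  → #68AADB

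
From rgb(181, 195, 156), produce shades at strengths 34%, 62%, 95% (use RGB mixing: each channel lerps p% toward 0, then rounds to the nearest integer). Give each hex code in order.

#778167, #454a3b, #090a08

34%: (181 − 61.54 = 119.46→119, 195 − 66.3 = 128.7→129, 156 − 53.04 = 102.96→103) → #778167
62%: (181 − 112.22 = 68.78→69, 195 − 120.9 = 74.1→74, 156 − 96.72 = 59.28→59) → #454a3b
95%: (181 − 171.95 = 9.05→9, 195 − 185.25 = 9.75→10, 156 − 148.2 = 7.8→8) → #090a08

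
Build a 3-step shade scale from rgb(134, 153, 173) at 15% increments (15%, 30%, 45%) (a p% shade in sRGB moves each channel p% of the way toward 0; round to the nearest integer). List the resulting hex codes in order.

15%: (134 − 20.1 = 113.9→114, 153 − 22.95 = 130.05→130, 173 − 25.95 = 147.05→147) → #728293
30%: (134 − 40.2 = 93.8→94, 153 − 45.9 = 107.1→107, 173 − 51.9 = 121.1→121) → #5E6B79
45%: (134 − 60.3 = 73.7→74, 153 − 68.85 = 84.15→84, 173 − 77.85 = 95.15→95) → #4A545F

#728293, #5E6B79, #4A545F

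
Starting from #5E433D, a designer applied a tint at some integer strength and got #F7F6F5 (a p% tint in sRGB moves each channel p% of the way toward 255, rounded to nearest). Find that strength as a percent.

#5E433D is rgb(94, 67, 61); #F7F6F5 is rgb(247, 246, 245).
On the B channel (widest range): 245 ≈ 61 + (p/100)(255 − 61), so p ≈ 100×(245 − 61)/(255 − 61) = 18400/194 = 94.85.
p = 95 reproduces all three channels after rounding.

95%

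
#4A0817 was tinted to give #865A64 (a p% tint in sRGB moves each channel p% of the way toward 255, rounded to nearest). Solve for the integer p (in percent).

33%

#4A0817 is rgb(74, 8, 23); #865A64 is rgb(134, 90, 100).
On the G channel (widest range): 90 ≈ 8 + (p/100)(255 − 8), so p ≈ 100×(90 − 8)/(255 − 8) = 8200/247 = 33.20.
p = 33 reproduces all three channels after rounding.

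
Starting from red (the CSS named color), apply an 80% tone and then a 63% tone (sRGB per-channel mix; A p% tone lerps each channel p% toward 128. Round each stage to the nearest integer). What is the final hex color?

CSS red is rgb(255, 0, 0).
Per channel, c → c + 0.8(128 − c):
  R: 255 − 101.6 = 153.4 → 153
  G: 0 + 102.4 = 102.4 → 102
  B: 0 + 0.8×(128−0) = 0 + 102.4 = 102.4 → 102
After the tone: rgb(153, 102, 102) = #996666.
A 63% tone moves each channel 63% toward 128:
  R: 153 + 0.63×(128−153) = 153 − 15.75 = 137.25 → 137
  G: 102 + 0.63×(128−102) = 102 + 16.38 = 118.38 → 118
  B: 102 + 16.38 = 118.38 → 118
rgb(137, 118, 118) = #897676.

#897676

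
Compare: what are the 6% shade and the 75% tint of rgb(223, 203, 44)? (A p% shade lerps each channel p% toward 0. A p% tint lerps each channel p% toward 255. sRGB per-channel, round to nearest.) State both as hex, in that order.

#D2BF29, #F7F2CA

6% shade:
  R: 223 + 0.06×(0−223) = 223 − 13.38 = 209.62 → 210
  G: 203 + 0.06×(0−203) = 203 − 12.18 = 190.82 → 191
  B: 44 − 2.64 = 41.36 → 41
  → #D2BF29
75% tint:
  R: 223 + 24 = 247 → 247
  G: 203 + 0.75×(255−203) = 203 + 39 = 242 → 242
  B: 44 + 158.25 = 202.25 → 202
  → #F7F2CA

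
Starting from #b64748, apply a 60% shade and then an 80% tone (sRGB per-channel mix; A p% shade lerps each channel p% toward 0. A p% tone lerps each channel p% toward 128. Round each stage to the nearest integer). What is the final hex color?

#756c6c

#b64748 is rgb(182, 71, 72).
Lerp each channel 60% toward 0:
  R: 182 + 0.6×(0−182) = 182 − 109.2 = 72.8 → 73
  G: 71 − 42.6 = 28.4 → 28
  B: 72 + 0.6×(0−72) = 72 − 43.2 = 28.8 → 29
After the shade: rgb(73, 28, 29) = #491c1d.
Per channel, c → c + 0.8(128 − c):
  R: 73 + 0.8×(128−73) = 73 + 44 = 117 → 117
  G: 28 + 0.8×(128−28) = 28 + 80 = 108 → 108
  B: 29 + 0.8×(128−29) = 29 + 79.2 = 108.2 → 108
rgb(117, 108, 108) = #756c6c.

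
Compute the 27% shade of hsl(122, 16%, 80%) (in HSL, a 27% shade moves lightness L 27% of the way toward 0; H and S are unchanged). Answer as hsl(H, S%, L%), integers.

hsl(122, 16%, 58%)

L moves 27% from 80 toward 0: 80 − 21.6 = 58.4 → 58.
H and S are unchanged.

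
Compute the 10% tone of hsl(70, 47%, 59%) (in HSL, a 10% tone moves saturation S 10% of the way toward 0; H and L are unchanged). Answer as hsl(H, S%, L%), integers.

S moves 10% from 47 toward 0: 47 − 4.7 = 42.3 → 42.
H and L are unchanged.

hsl(70, 42%, 59%)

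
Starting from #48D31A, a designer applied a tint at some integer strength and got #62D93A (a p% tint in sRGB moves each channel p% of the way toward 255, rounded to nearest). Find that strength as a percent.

#48D31A is rgb(72, 211, 26); #62D93A is rgb(98, 217, 58).
On the B channel (widest range): 58 ≈ 26 + (p/100)(255 − 26), so p ≈ 100×(58 − 26)/(255 − 26) = 3200/229 = 13.97.
p = 14 reproduces all three channels after rounding.

14%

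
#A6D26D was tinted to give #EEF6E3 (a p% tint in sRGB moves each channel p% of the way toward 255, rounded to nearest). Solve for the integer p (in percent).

#A6D26D is rgb(166, 210, 109); #EEF6E3 is rgb(238, 246, 227).
On the B channel (widest range): 227 ≈ 109 + (p/100)(255 − 109), so p ≈ 100×(227 − 109)/(255 − 109) = 11800/146 = 80.82.
p = 81 reproduces all three channels after rounding.

81%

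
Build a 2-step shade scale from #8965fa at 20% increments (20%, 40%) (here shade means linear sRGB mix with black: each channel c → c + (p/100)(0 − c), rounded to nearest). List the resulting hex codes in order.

#6e51c8, #523d96

#8965fa is rgb(137, 101, 250).
20%: (137 − 27.4 = 109.6→110, 101 − 20.2 = 80.8→81, 250 − 50 = 200→200) → #6e51c8
40%: (137 − 54.8 = 82.2→82, 101 − 40.4 = 60.6→61, 250 − 100 = 150→150) → #523d96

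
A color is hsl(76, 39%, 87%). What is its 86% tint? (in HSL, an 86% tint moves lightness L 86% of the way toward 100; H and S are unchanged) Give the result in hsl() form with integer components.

L moves 86% from 87 toward 100: 87 + 11.18 = 98.18 → 98.
H and S are unchanged.

hsl(76, 39%, 98%)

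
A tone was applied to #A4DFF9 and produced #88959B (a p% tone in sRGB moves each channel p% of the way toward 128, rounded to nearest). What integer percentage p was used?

78%

#A4DFF9 is rgb(164, 223, 249); #88959B is rgb(136, 149, 155).
On the B channel (widest range): 155 ≈ 249 + (p/100)(128 − 249), so p ≈ 100×(155 − 249)/(128 − 249) = -9400/-121 = 77.69.
p = 78 reproduces all three channels after rounding.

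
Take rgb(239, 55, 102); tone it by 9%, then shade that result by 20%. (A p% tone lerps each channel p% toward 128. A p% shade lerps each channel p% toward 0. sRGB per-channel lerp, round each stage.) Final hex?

#B73253

A 9% tone moves each channel 9% toward 128:
  R: 239 + 0.09×(128−239) = 239 − 9.99 = 229.01 → 229
  G: 55 + 6.57 = 61.57 → 62
  B: 102 + 0.09×(128−102) = 102 + 2.34 = 104.34 → 104
After the tone: rgb(229, 62, 104) = #E53E68.
Lerp each channel 20% toward 0:
  R: 229 − 45.8 = 183.2 → 183
  G: 62 + 0.2×(0−62) = 62 − 12.4 = 49.6 → 50
  B: 104 + 0.2×(0−104) = 104 − 20.8 = 83.2 → 83
rgb(183, 50, 83) = #B73253.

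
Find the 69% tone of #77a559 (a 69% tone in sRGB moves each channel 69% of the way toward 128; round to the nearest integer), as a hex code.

#77a559 is rgb(119, 165, 89).
Lerp each channel 69% toward 128:
  R: 119 + 0.69×(128−119) = 119 + 6.21 = 125.21 → 125
  G: 165 − 25.53 = 139.47 → 139
  B: 89 + 26.91 = 115.91 → 116
rgb(125, 139, 116) = #7d8b74.

#7d8b74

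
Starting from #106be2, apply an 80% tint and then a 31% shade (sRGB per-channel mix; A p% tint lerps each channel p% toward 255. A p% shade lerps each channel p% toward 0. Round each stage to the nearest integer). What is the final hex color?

#106be2 is rgb(16, 107, 226).
Lerp each channel 80% toward 255:
  R: 16 + 0.8×(255−16) = 16 + 191.2 = 207.2 → 207
  G: 107 + 0.8×(255−107) = 107 + 118.4 = 225.4 → 225
  B: 226 + 23.2 = 249.2 → 249
After the tint: rgb(207, 225, 249) = #cfe1f9.
Per channel, c → c + 0.31(0 − c):
  R: 207 + 0.31×(0−207) = 207 − 64.17 = 142.83 → 143
  G: 225 + 0.31×(0−225) = 225 − 69.75 = 155.25 → 155
  B: 249 + 0.31×(0−249) = 249 − 77.19 = 171.81 → 172
rgb(143, 155, 172) = #8f9bac.

#8f9bac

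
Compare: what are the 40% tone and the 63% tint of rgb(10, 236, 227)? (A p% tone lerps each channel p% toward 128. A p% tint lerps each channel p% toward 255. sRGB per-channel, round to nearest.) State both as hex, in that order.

40% tone:
  R: 10 + 0.4×(128−10) = 10 + 47.2 = 57.2 → 57
  G: 236 + 0.4×(128−236) = 236 − 43.2 = 192.8 → 193
  B: 227 + 0.4×(128−227) = 227 − 39.6 = 187.4 → 187
  → #39C1BB
63% tint:
  R: 10 + 154.35 = 164.35 → 164
  G: 236 + 0.63×(255−236) = 236 + 11.97 = 247.97 → 248
  B: 227 + 0.63×(255−227) = 227 + 17.64 = 244.64 → 245
  → #A4F8F5

#39C1BB, #A4F8F5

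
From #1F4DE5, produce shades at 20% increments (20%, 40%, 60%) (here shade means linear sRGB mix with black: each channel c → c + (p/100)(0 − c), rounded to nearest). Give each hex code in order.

#193EB7, #132E89, #0C1F5C

#1F4DE5 is rgb(31, 77, 229).
20%: (31 − 6.2 = 24.8→25, 77 − 15.4 = 61.6→62, 229 − 45.8 = 183.2→183) → #193EB7
40%: (31 − 12.4 = 18.6→19, 77 − 30.8 = 46.2→46, 229 − 91.6 = 137.4→137) → #132E89
60%: (31 − 18.6 = 12.4→12, 77 − 46.2 = 30.8→31, 229 − 137.4 = 91.6→92) → #0C1F5C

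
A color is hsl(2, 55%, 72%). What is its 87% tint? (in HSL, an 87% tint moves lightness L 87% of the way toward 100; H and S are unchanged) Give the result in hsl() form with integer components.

hsl(2, 55%, 96%)

L moves 87% from 72 toward 100: 72 + 24.36 = 96.36 → 96.
H and S are unchanged.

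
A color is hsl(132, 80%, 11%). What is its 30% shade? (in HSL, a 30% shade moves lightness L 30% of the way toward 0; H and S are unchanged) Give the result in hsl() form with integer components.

hsl(132, 80%, 8%)

L moves 30% from 11 toward 0: 11 − 3.3 = 7.7 → 8.
H and S are unchanged.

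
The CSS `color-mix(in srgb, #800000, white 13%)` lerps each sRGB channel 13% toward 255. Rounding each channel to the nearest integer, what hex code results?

#800000 is rgb(128, 0, 0).
A 13% tint moves each channel 13% toward 255:
  R: 128 + 0.13×(255−128) = 128 + 16.51 = 144.51 → 145
  G: 0 + 0.13×(255−0) = 0 + 33.15 = 33.15 → 33
  B: 0 + 0.13×(255−0) = 0 + 33.15 = 33.15 → 33
rgb(145, 33, 33) = #912121.

#912121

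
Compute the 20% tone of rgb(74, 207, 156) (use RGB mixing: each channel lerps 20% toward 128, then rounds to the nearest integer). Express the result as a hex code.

#55BF96

A 20% tone moves each channel 20% toward 128:
  R: 74 + 10.8 = 84.8 → 85
  G: 207 + 0.2×(128−207) = 207 − 15.8 = 191.2 → 191
  B: 156 − 5.6 = 150.4 → 150
rgb(85, 191, 150) = #55BF96.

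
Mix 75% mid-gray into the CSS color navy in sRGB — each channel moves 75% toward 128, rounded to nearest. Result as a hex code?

#606080

CSS navy is rgb(0, 0, 128).
Lerp each channel 75% toward 128:
  R: 0 + 0.75×(128−0) = 0 + 96 = 96 → 96
  G: 0 + 0.75×(128−0) = 0 + 96 = 96 → 96
  B: 128 + 0 = 128 → 128
rgb(96, 96, 128) = #606080.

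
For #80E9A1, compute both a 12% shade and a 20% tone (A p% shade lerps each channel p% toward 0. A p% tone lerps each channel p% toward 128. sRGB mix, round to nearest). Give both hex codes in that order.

#80E9A1 is rgb(128, 233, 161).
12% shade:
  R: 128 + 0.12×(0−128) = 128 − 15.36 = 112.64 → 113
  G: 233 + 0.12×(0−233) = 233 − 27.96 = 205.04 → 205
  B: 161 − 19.32 = 141.68 → 142
  → #71CD8E
20% tone:
  R: 128 + 0 = 128 → 128
  G: 233 + 0.2×(128−233) = 233 − 21 = 212 → 212
  B: 161 − 6.6 = 154.4 → 154
  → #80D49A

#71CD8E, #80D49A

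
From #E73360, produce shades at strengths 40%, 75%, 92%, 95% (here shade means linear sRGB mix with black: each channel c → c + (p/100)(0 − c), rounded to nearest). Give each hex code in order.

#8B1F3A, #3A0D18, #120408, #0C0305

#E73360 is rgb(231, 51, 96).
40%: (231 − 92.4 = 138.6→139, 51 − 20.4 = 30.6→31, 96 − 38.4 = 57.6→58) → #8B1F3A
75%: (231 − 173.25 = 57.75→58, 51 − 38.25 = 12.75→13, 96 − 72 = 24→24) → #3A0D18
92%: (231 − 212.52 = 18.48→18, 51 − 46.92 = 4.08→4, 96 − 88.32 = 7.68→8) → #120408
95%: (231 − 219.45 = 11.55→12, 51 − 48.45 = 2.55→3, 96 − 91.2 = 4.8→5) → #0C0305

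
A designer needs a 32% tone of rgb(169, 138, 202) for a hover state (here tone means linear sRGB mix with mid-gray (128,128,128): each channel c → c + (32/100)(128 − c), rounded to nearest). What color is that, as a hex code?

#9C87B2

A 32% tone moves each channel 32% toward 128:
  R: 169 + 0.32×(128−169) = 169 − 13.12 = 155.88 → 156
  G: 138 − 3.2 = 134.8 → 135
  B: 202 + 0.32×(128−202) = 202 − 23.68 = 178.32 → 178
rgb(156, 135, 178) = #9C87B2.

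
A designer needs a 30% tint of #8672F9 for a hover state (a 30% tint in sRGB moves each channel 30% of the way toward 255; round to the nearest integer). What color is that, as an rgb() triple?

rgb(170, 156, 251)

#8672F9 is rgb(134, 114, 249).
Lerp each channel 30% toward 255:
  R: 134 + 0.3×(255−134) = 134 + 36.3 = 170.3 → 170
  G: 114 + 0.3×(255−114) = 114 + 42.3 = 156.3 → 156
  B: 249 + 0.3×(255−249) = 249 + 1.8 = 250.8 → 251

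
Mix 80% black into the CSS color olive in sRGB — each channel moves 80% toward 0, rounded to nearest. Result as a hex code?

CSS olive is rgb(128, 128, 0).
Lerp each channel 80% toward 0:
  R: 128 − 102.4 = 25.6 → 26
  G: 128 + 0.8×(0−128) = 128 − 102.4 = 25.6 → 26
  B: 0 + 0.8×(0−0) = 0 + 0 = 0 → 0
rgb(26, 26, 0) = #1A1A00.

#1A1A00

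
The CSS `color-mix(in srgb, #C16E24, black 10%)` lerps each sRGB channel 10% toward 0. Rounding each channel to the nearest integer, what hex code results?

#C16E24 is rgb(193, 110, 36).
Lerp each channel 10% toward 0:
  R: 193 + 0.1×(0−193) = 193 − 19.3 = 173.7 → 174
  G: 110 + 0.1×(0−110) = 110 − 11 = 99 → 99
  B: 36 − 3.6 = 32.4 → 32
rgb(174, 99, 32) = #AE6320.

#AE6320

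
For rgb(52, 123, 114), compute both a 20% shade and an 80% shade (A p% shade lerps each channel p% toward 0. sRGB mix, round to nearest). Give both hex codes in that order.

20% shade:
  R: 52 + 0.2×(0−52) = 52 − 10.4 = 41.6 → 42
  G: 123 + 0.2×(0−123) = 123 − 24.6 = 98.4 → 98
  B: 114 − 22.8 = 91.2 → 91
  → #2A625B
80% shade:
  R: 52 + 0.8×(0−52) = 52 − 41.6 = 10.4 → 10
  G: 123 − 98.4 = 24.6 → 25
  B: 114 + 0.8×(0−114) = 114 − 91.2 = 22.8 → 23
  → #0A1917

#2A625B, #0A1917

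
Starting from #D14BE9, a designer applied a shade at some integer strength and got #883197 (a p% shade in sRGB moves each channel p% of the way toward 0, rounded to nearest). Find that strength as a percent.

35%

#D14BE9 is rgb(209, 75, 233); #883197 is rgb(136, 49, 151).
On the B channel (widest range): 151 ≈ 233 + (p/100)(0 − 233), so p ≈ 100×(151 − 233)/(0 − 233) = -8200/-233 = 35.19.
p = 35 reproduces all three channels after rounding.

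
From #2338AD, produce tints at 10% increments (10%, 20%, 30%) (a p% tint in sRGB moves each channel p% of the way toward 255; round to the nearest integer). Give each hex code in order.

#394CB5, #4F60BD, #6574C6

#2338AD is rgb(35, 56, 173).
10%: (35 + 22 = 57→57, 56 + 19.9 = 75.9→76, 173 + 8.2 = 181.2→181) → #394CB5
20%: (35 + 44 = 79→79, 56 + 39.8 = 95.8→96, 173 + 16.4 = 189.4→189) → #4F60BD
30%: (35 + 66 = 101→101, 56 + 59.7 = 115.7→116, 173 + 24.6 = 197.6→198) → #6574C6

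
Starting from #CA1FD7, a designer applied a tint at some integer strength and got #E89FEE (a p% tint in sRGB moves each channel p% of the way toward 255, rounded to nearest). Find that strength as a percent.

57%

#CA1FD7 is rgb(202, 31, 215); #E89FEE is rgb(232, 159, 238).
On the G channel (widest range): 159 ≈ 31 + (p/100)(255 − 31), so p ≈ 100×(159 − 31)/(255 − 31) = 12800/224 = 57.14.
p = 57 reproduces all three channels after rounding.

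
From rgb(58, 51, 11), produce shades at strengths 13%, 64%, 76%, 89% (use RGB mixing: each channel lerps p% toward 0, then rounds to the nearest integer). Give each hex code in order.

13%: (58 − 7.54 = 50.46→50, 51 − 6.63 = 44.37→44, 11 − 1.43 = 9.57→10) → #322C0A
64%: (58 − 37.12 = 20.88→21, 51 − 32.64 = 18.36→18, 11 − 7.04 = 3.96→4) → #151204
76%: (58 − 44.08 = 13.92→14, 51 − 38.76 = 12.24→12, 11 − 8.36 = 2.64→3) → #0E0C03
89%: (58 − 51.62 = 6.38→6, 51 − 45.39 = 5.61→6, 11 − 9.79 = 1.21→1) → #060601

#322C0A, #151204, #0E0C03, #060601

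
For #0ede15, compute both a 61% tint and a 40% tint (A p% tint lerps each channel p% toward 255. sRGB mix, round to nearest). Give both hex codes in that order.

#a1f2a4, #6eeb73

#0ede15 is rgb(14, 222, 21).
61% tint:
  R: 14 + 0.61×(255−14) = 14 + 147.01 = 161.01 → 161
  G: 222 + 0.61×(255−222) = 222 + 20.13 = 242.13 → 242
  B: 21 + 0.61×(255−21) = 21 + 142.74 = 163.74 → 164
  → #a1f2a4
40% tint:
  R: 14 + 0.4×(255−14) = 14 + 96.4 = 110.4 → 110
  G: 222 + 0.4×(255−222) = 222 + 13.2 = 235.2 → 235
  B: 21 + 93.6 = 114.6 → 115
  → #6eeb73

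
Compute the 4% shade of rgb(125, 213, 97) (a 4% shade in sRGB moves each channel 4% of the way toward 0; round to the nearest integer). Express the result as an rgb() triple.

Lerp each channel 4% toward 0:
  R: 125 + 0.04×(0−125) = 125 − 5 = 120 → 120
  G: 213 − 8.52 = 204.48 → 204
  B: 97 − 3.88 = 93.12 → 93

rgb(120, 204, 93)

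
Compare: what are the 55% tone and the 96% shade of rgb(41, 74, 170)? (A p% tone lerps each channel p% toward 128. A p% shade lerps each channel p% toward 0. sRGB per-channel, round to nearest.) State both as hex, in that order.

#596893, #020307

55% tone:
  R: 41 + 47.85 = 88.85 → 89
  G: 74 + 29.7 = 103.7 → 104
  B: 170 + 0.55×(128−170) = 170 − 23.1 = 146.9 → 147
  → #596893
96% shade:
  R: 41 − 39.36 = 1.64 → 2
  G: 74 − 71.04 = 2.96 → 3
  B: 170 + 0.96×(0−170) = 170 − 163.2 = 6.8 → 7
  → #020307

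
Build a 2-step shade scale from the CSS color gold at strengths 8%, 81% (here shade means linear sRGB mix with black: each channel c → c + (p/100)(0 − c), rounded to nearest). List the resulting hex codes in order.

CSS gold is rgb(255, 215, 0).
8%: (255 − 20.4 = 234.6→235, 215 − 17.2 = 197.8→198, 0→0) → #EBC600
81%: (255 − 206.55 = 48.45→48, 215 − 174.15 = 40.85→41, 0→0) → #302900

#EBC600, #302900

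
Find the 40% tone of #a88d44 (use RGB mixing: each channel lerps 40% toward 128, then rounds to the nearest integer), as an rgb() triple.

rgb(152, 136, 92)

#a88d44 is rgb(168, 141, 68).
A 40% tone moves each channel 40% toward 128:
  R: 168 + 0.4×(128−168) = 168 − 16 = 152 → 152
  G: 141 + 0.4×(128−141) = 141 − 5.2 = 135.8 → 136
  B: 68 + 0.4×(128−68) = 68 + 24 = 92 → 92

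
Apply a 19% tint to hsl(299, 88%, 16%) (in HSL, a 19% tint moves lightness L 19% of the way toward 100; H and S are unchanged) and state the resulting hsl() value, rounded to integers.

L moves 19% from 16 toward 100: 16 + 15.96 = 31.96 → 32.
H and S are unchanged.

hsl(299, 88%, 32%)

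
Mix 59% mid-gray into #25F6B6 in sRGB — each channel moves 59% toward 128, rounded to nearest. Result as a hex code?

#5BB096

#25F6B6 is rgb(37, 246, 182).
Lerp each channel 59% toward 128:
  R: 37 + 53.69 = 90.69 → 91
  G: 246 + 0.59×(128−246) = 246 − 69.62 = 176.38 → 176
  B: 182 + 0.59×(128−182) = 182 − 31.86 = 150.14 → 150
rgb(91, 176, 150) = #5BB096.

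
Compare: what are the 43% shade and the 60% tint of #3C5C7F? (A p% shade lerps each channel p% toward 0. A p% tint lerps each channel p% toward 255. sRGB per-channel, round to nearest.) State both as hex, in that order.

#3C5C7F is rgb(60, 92, 127).
43% shade:
  R: 60 + 0.43×(0−60) = 60 − 25.8 = 34.2 → 34
  G: 92 + 0.43×(0−92) = 92 − 39.56 = 52.44 → 52
  B: 127 + 0.43×(0−127) = 127 − 54.61 = 72.39 → 72
  → #223448
60% tint:
  R: 60 + 0.6×(255−60) = 60 + 117 = 177 → 177
  G: 92 + 97.8 = 189.8 → 190
  B: 127 + 0.6×(255−127) = 127 + 76.8 = 203.8 → 204
  → #B1BECC

#223448, #B1BECC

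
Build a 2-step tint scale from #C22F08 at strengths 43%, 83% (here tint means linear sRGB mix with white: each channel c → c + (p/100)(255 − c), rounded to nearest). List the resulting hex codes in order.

#DC8872, #F5DCD5

#C22F08 is rgb(194, 47, 8).
43%: (194 + 26.23 = 220.23→220, 47 + 89.44 = 136.44→136, 8 + 106.21 = 114.21→114) → #DC8872
83%: (194 + 50.63 = 244.63→245, 47 + 172.64 = 219.64→220, 8 + 205.01 = 213.01→213) → #F5DCD5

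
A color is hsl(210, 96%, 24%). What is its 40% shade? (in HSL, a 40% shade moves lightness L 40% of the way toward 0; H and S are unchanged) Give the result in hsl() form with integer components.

hsl(210, 96%, 14%)

L moves 40% from 24 toward 0: 24 − 9.6 = 14.4 → 14.
H and S are unchanged.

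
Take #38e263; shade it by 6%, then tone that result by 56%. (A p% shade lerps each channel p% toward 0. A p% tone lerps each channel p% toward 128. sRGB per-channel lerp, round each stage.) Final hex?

#38e263 is rgb(56, 226, 99).
Lerp each channel 6% toward 0:
  R: 56 − 3.36 = 52.64 → 53
  G: 226 − 13.56 = 212.44 → 212
  B: 99 + 0.06×(0−99) = 99 − 5.94 = 93.06 → 93
After the shade: rgb(53, 212, 93) = #35d45d.
Lerp each channel 56% toward 128:
  R: 53 + 42 = 95 → 95
  G: 212 + 0.56×(128−212) = 212 − 47.04 = 164.96 → 165
  B: 93 + 0.56×(128−93) = 93 + 19.6 = 112.6 → 113
rgb(95, 165, 113) = #5fa571.

#5fa571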